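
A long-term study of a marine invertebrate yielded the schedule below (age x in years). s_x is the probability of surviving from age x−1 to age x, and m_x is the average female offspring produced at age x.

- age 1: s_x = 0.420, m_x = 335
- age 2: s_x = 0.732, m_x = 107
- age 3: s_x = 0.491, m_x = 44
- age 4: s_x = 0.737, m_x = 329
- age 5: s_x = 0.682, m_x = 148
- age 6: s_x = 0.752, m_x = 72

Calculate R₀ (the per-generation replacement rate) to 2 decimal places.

Survivorship from birth: l_x = s_1·s_2·…·s_x.
  l_1 = 0.42000
  l_2 = 0.30744
  l_3 = 0.15095
  l_4 = 0.11125
  l_5 = 0.07587
  l_6 = 0.05706
R₀ = Σ l_x m_x:
  age 1: 0.42000 × 335 = 140.7000
  age 2: 0.30744 × 107 = 32.8961
  age 3: 0.15095 × 44 = 6.6418
  age 4: 0.11125 × 329 = 36.6013
  age 5: 0.07587 × 148 = 11.2288
  age 6: 0.05706 × 72 = 4.1083
R₀ = 140.7000 + 32.8961 + 6.6418 + 36.6013 + 11.2288 + 4.1083 = 232.1762

232.18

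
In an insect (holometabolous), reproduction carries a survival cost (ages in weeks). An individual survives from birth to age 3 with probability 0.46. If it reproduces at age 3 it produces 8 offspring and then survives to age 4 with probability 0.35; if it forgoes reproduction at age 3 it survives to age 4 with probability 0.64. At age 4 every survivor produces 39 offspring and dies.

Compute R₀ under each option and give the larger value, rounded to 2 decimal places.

breed at age 3: R₀ = 0.46 × (8 + 0.35 × 39) = 0.46 × 21.6500 = 9.9590
delay to age 4: R₀ = 0.46 × (0.64 × 39) = 0.46 × 24.9600 = 11.4816
Higher: delay to age 4 (11.4816).

11.48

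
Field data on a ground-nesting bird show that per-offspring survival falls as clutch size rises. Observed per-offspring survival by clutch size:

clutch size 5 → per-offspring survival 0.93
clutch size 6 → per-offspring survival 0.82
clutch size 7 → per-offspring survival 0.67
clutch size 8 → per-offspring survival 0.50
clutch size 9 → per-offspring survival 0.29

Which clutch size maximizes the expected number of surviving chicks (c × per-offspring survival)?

6

Expected surviving chicks = c × s(c):
  c=5: 5 × 0.93 = 4.650
  c=6: 6 × 0.82 = 4.920
  c=7: 7 × 0.67 = 4.690
  c=8: 8 × 0.50 = 4.000
  c=9: 9 × 0.29 = 2.610
Maximum at c = 6 (4.920 surviving chicks).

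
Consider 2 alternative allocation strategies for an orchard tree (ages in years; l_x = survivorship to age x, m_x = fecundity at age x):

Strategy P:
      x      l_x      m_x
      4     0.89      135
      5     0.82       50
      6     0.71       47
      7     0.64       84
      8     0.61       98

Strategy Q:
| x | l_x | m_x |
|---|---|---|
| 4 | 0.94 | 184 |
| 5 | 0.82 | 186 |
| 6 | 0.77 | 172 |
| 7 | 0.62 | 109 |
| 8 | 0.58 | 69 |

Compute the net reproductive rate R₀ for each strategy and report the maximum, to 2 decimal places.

565.52

Strategy P: R₀ = 0.89×135 + 0.82×50 + 0.71×47 + 0.64×84 + 0.61×98 = 308.0600
Strategy Q: R₀ = 0.94×184 + 0.82×186 + 0.77×172 + 0.62×109 + 0.58×69 = 565.5200
Highest R₀: strategy Q with 565.5200.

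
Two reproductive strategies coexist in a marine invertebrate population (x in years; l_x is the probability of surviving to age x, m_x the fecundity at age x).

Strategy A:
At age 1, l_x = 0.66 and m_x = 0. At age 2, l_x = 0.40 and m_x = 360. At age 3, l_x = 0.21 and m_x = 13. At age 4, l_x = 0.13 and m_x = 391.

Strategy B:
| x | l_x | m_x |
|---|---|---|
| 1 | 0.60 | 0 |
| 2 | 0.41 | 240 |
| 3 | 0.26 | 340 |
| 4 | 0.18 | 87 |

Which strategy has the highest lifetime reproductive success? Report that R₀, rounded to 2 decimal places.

202.46

Strategy A: R₀ = 0.66×0 + 0.40×360 + 0.21×13 + 0.13×391 = 197.5600
Strategy B: R₀ = 0.60×0 + 0.41×240 + 0.26×340 + 0.18×87 = 202.4600
Highest R₀: strategy B with 202.4600.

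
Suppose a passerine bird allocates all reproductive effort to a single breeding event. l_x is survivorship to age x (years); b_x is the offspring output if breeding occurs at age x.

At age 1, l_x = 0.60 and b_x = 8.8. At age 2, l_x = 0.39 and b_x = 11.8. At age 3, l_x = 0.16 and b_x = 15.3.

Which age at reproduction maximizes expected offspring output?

1

Expected offspring if breeding at age x = l_x × b_x:
  age 1: 0.60 × 8.8 = 5.280
  age 2: 0.39 × 11.8 = 4.602
  age 3: 0.16 × 15.3 = 2.448
Maximum at age 1 (5.280).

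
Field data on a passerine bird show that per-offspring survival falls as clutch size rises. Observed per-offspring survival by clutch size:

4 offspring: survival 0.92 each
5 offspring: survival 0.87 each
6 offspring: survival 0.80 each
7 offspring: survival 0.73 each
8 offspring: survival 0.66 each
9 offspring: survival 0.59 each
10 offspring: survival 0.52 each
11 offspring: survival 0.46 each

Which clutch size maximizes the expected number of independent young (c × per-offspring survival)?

9

Expected independent young = c × s(c):
  c=4: 4 × 0.92 = 3.680
  c=5: 5 × 0.87 = 4.350
  c=6: 6 × 0.80 = 4.800
  c=7: 7 × 0.73 = 5.110
  c=8: 8 × 0.66 = 5.280
  c=9: 9 × 0.59 = 5.310
  c=10: 10 × 0.52 = 5.200
  c=11: 11 × 0.46 = 5.060
Maximum at c = 9 (5.310 independent young).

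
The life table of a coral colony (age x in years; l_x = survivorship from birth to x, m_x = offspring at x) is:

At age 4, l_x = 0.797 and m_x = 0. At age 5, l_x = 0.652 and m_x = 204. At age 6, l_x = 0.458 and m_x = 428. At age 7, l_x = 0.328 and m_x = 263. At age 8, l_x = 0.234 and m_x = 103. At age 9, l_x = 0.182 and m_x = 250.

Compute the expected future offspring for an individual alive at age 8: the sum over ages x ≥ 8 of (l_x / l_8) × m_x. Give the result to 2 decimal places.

297.44

l_8 = 0.234. Conditional survival from age 8 to x is l_x / l_8.
  x=8: (0.234/0.234) × 103 = 103.0000
  x=9: (0.182/0.234) × 250 = 194.4444
Sum = 103.0000 + 194.4444 = 297.4444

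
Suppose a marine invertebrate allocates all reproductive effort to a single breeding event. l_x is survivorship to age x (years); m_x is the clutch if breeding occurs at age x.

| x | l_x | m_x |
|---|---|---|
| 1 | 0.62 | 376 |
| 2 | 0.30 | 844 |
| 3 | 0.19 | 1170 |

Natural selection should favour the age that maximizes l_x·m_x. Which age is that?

Expected offspring if breeding at age x = l_x × m_x:
  age 1: 0.62 × 376 = 233.120
  age 2: 0.30 × 844 = 253.200
  age 3: 0.19 × 1170 = 222.300
Maximum at age 2 (253.200).

2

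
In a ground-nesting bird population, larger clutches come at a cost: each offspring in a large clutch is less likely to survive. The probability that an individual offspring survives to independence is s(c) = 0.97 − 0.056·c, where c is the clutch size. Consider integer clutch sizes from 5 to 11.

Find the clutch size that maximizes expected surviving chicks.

9

Expected surviving chicks = c × s(c):
  c=5: 5 × 0.690 = 3.450
  c=6: 6 × 0.634 = 3.804
  c=7: 7 × 0.578 = 4.046
  c=8: 8 × 0.522 = 4.176
  c=9: 9 × 0.466 = 4.194
  c=10: 10 × 0.410 = 4.100
  c=11: 11 × 0.354 = 3.894
Maximum at c = 9 (4.194 surviving chicks).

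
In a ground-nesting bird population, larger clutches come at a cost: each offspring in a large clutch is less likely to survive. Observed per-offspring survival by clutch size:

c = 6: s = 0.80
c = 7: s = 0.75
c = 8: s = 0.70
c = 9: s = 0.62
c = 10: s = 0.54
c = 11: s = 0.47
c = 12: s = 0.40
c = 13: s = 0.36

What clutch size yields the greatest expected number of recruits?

8

Expected recruits = c × s(c):
  c=6: 6 × 0.80 = 4.800
  c=7: 7 × 0.75 = 5.250
  c=8: 8 × 0.70 = 5.600
  c=9: 9 × 0.62 = 5.580
  c=10: 10 × 0.54 = 5.400
  c=11: 11 × 0.47 = 5.170
  c=12: 12 × 0.40 = 4.800
  c=13: 13 × 0.36 = 4.680
Maximum at c = 8 (5.600 recruits).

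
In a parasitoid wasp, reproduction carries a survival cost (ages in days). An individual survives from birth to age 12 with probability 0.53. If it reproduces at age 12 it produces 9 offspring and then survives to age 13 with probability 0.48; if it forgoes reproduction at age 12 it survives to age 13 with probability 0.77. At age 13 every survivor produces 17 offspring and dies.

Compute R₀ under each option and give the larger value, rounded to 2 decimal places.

breed at age 12: R₀ = 0.53 × (9 + 0.48 × 17) = 0.53 × 17.1600 = 9.0948
delay to age 13: R₀ = 0.53 × (0.77 × 17) = 0.53 × 13.0900 = 6.9377
Higher: breed at age 12 (9.0948).

9.09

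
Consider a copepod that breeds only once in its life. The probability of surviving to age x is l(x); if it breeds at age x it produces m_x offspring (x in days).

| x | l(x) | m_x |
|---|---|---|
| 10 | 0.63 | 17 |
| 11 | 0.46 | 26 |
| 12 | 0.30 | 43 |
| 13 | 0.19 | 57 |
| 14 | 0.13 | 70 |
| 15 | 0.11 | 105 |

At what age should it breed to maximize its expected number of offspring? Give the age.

Expected offspring if breeding at age x = l(x) × m_x:
  age 10: 0.63 × 17 = 10.710
  age 11: 0.46 × 26 = 11.960
  age 12: 0.30 × 43 = 12.900
  age 13: 0.19 × 57 = 10.830
  age 14: 0.13 × 70 = 9.100
  age 15: 0.11 × 105 = 11.550
Maximum at age 12 (12.900).

12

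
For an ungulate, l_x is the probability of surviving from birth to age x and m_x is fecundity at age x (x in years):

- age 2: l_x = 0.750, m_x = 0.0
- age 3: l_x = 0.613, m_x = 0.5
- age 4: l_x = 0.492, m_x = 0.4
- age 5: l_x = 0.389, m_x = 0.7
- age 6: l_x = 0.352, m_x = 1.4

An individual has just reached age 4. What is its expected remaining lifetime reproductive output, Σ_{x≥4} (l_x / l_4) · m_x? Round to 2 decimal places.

1.96

l_4 = 0.492. Conditional survival from age 4 to x is l_x / l_4.
  x=4: (0.492/0.492) × 0.4 = 0.4000
  x=5: (0.389/0.492) × 0.7 = 0.5535
  x=6: (0.352/0.492) × 1.4 = 1.0016
Sum = 0.4000 + 0.5535 + 1.0016 = 1.9551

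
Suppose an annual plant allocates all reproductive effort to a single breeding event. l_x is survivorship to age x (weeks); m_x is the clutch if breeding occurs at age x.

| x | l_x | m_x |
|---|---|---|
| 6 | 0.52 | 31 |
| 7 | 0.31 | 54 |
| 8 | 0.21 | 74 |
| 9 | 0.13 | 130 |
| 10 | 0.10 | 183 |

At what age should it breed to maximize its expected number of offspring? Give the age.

10

Expected offspring if breeding at age x = l_x × m_x:
  age 6: 0.52 × 31 = 16.120
  age 7: 0.31 × 54 = 16.740
  age 8: 0.21 × 74 = 15.540
  age 9: 0.13 × 130 = 16.900
  age 10: 0.10 × 183 = 18.300
Maximum at age 10 (18.300).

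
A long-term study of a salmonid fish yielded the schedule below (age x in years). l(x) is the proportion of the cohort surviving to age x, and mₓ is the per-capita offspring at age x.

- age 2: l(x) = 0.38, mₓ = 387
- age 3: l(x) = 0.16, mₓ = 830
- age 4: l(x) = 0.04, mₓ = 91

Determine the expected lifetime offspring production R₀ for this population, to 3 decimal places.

R₀ = Σ l(x) mₓ:
  age 2: 0.38 × 387 = 147.0600
  age 3: 0.16 × 830 = 132.8000
  age 4: 0.04 × 91 = 3.6400
R₀ = 147.0600 + 132.8000 + 3.6400 = 283.5000

283.500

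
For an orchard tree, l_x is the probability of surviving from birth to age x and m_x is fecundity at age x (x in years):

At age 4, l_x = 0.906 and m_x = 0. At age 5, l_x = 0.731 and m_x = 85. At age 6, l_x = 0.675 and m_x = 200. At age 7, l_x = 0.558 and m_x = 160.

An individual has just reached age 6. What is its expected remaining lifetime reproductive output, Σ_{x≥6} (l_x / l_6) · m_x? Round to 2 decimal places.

l_6 = 0.675. Conditional survival from age 6 to x is l_x / l_6.
  x=6: (0.675/0.675) × 200 = 200.0000
  x=7: (0.558/0.675) × 160 = 132.2667
Sum = 200.0000 + 132.2667 = 332.2667

332.27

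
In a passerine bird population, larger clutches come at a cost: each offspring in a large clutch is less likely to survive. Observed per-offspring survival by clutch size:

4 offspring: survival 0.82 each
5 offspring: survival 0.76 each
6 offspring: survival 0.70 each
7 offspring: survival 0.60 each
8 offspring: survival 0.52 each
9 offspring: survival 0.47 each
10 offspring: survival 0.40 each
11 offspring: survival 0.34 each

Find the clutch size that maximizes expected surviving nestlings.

Expected surviving nestlings = c × s(c):
  c=4: 4 × 0.82 = 3.280
  c=5: 5 × 0.76 = 3.800
  c=6: 6 × 0.70 = 4.200
  c=7: 7 × 0.60 = 4.200
  c=8: 8 × 0.52 = 4.160
  c=9: 9 × 0.47 = 4.230
  c=10: 10 × 0.40 = 4.000
  c=11: 11 × 0.34 = 3.740
Maximum at c = 9 (4.230 surviving nestlings).

9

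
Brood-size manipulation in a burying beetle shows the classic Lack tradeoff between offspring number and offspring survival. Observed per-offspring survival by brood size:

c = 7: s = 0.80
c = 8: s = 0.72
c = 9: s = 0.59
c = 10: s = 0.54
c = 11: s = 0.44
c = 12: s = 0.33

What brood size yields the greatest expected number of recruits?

8

Expected recruits = c × s(c):
  c=7: 7 × 0.80 = 5.600
  c=8: 8 × 0.72 = 5.760
  c=9: 9 × 0.59 = 5.310
  c=10: 10 × 0.54 = 5.400
  c=11: 11 × 0.44 = 4.840
  c=12: 12 × 0.33 = 3.960
Maximum at c = 8 (5.760 recruits).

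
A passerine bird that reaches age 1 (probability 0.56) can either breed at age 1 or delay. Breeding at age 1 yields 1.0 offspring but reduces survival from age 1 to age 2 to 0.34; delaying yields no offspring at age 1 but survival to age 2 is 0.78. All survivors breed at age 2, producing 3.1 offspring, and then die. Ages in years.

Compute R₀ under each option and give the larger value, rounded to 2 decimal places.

1.35

breed at age 1: R₀ = 0.56 × (1.0 + 0.34 × 3.1) = 0.56 × 2.0540 = 1.1502
delay to age 2: R₀ = 0.56 × (0.78 × 3.1) = 0.56 × 2.4180 = 1.3541
Higher: delay to age 2 (1.3541).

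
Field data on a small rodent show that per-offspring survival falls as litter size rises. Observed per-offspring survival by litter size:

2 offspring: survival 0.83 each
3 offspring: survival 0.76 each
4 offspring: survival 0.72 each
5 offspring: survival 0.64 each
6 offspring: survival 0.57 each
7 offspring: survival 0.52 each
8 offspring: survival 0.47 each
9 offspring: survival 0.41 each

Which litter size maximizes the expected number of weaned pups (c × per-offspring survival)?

8

Expected weaned pups = c × s(c):
  c=2: 2 × 0.83 = 1.660
  c=3: 3 × 0.76 = 2.280
  c=4: 4 × 0.72 = 2.880
  c=5: 5 × 0.64 = 3.200
  c=6: 6 × 0.57 = 3.420
  c=7: 7 × 0.52 = 3.640
  c=8: 8 × 0.47 = 3.760
  c=9: 9 × 0.41 = 3.690
Maximum at c = 8 (3.760 weaned pups).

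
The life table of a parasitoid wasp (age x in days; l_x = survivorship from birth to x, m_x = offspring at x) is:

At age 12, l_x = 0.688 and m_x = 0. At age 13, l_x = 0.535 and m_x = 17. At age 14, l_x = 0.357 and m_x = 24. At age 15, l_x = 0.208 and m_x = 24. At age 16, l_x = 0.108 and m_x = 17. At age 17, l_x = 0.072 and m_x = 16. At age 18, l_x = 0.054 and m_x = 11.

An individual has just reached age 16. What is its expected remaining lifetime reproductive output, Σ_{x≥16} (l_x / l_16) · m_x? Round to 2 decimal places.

33.17

l_16 = 0.108. Conditional survival from age 16 to x is l_x / l_16.
  x=16: (0.108/0.108) × 17 = 17.0000
  x=17: (0.072/0.108) × 16 = 10.6667
  x=18: (0.054/0.108) × 11 = 5.5000
Sum = 17.0000 + 10.6667 + 5.5000 = 33.1667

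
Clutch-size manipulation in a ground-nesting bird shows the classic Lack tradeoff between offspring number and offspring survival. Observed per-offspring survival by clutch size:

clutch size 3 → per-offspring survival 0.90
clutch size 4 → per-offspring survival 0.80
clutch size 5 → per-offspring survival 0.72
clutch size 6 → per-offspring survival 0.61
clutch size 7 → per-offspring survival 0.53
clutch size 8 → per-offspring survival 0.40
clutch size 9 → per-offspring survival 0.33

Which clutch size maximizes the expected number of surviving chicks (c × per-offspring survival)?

7

Expected surviving chicks = c × s(c):
  c=3: 3 × 0.90 = 2.700
  c=4: 4 × 0.80 = 3.200
  c=5: 5 × 0.72 = 3.600
  c=6: 6 × 0.61 = 3.660
  c=7: 7 × 0.53 = 3.710
  c=8: 8 × 0.40 = 3.200
  c=9: 9 × 0.33 = 2.970
Maximum at c = 7 (3.710 surviving chicks).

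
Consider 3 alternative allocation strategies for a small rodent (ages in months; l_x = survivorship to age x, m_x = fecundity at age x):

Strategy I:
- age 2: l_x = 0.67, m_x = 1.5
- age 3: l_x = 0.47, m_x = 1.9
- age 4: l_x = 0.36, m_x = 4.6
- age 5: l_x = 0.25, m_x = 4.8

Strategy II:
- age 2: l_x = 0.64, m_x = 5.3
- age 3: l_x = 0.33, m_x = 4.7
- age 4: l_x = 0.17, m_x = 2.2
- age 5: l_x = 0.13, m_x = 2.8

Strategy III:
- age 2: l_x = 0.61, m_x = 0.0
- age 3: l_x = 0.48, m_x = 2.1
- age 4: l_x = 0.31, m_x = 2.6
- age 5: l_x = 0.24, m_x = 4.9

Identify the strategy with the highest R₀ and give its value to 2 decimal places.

5.68

Strategy I: R₀ = 0.67×1.5 + 0.47×1.9 + 0.36×4.6 + 0.25×4.8 = 4.7540
Strategy II: R₀ = 0.64×5.3 + 0.33×4.7 + 0.17×2.2 + 0.13×2.8 = 5.6810
Strategy III: R₀ = 0.61×0.0 + 0.48×2.1 + 0.31×2.6 + 0.24×4.9 = 2.9900
Highest R₀: strategy II with 5.6810.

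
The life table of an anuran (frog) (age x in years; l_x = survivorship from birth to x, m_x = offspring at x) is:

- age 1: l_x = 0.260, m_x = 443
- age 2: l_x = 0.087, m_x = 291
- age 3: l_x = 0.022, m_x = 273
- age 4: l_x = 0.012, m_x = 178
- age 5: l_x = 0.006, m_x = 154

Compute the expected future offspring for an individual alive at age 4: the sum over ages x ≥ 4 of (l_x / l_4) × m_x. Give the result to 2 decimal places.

255.00

l_4 = 0.012. Conditional survival from age 4 to x is l_x / l_4.
  x=4: (0.012/0.012) × 178 = 178.0000
  x=5: (0.006/0.012) × 154 = 77.0000
Sum = 178.0000 + 77.0000 = 255.0000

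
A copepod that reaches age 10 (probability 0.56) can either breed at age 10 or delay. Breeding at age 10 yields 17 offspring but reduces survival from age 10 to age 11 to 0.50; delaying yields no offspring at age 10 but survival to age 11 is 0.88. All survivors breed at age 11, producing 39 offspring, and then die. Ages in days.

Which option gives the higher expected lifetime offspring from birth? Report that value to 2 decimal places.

breed at age 10: R₀ = 0.56 × (17 + 0.50 × 39) = 0.56 × 36.5000 = 20.4400
delay to age 11: R₀ = 0.56 × (0.88 × 39) = 0.56 × 34.3200 = 19.2192
Higher: breed at age 10 (20.4400).

20.44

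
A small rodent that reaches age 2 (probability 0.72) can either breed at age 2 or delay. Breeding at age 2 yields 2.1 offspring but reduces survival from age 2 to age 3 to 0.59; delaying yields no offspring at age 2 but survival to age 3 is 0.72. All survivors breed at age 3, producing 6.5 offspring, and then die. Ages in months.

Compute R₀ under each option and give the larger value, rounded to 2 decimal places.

4.27

breed at age 2: R₀ = 0.72 × (2.1 + 0.59 × 6.5) = 0.72 × 5.9350 = 4.2732
delay to age 3: R₀ = 0.72 × (0.72 × 6.5) = 0.72 × 4.6800 = 3.3696
Higher: breed at age 2 (4.2732).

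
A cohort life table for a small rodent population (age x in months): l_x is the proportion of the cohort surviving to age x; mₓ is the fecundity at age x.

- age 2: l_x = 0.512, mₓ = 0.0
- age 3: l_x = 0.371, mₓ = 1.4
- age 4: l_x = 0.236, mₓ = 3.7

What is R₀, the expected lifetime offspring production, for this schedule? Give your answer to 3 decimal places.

R₀ = Σ l_x mₓ:
  age 2: 0.512 × 0.0 = 0.0000
  age 3: 0.371 × 1.4 = 0.5194
  age 4: 0.236 × 3.7 = 0.8732
R₀ = 0.0000 + 0.5194 + 0.8732 = 1.3926

1.393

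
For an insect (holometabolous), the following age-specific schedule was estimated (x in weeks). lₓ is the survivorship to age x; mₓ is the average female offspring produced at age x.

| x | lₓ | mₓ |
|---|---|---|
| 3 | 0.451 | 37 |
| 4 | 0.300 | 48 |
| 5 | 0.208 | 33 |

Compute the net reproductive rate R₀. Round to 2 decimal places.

R₀ = Σ lₓ mₓ:
  age 3: 0.451 × 37 = 16.6870
  age 4: 0.300 × 48 = 14.4000
  age 5: 0.208 × 33 = 6.8640
R₀ = 16.6870 + 14.4000 + 6.8640 = 37.9510

37.95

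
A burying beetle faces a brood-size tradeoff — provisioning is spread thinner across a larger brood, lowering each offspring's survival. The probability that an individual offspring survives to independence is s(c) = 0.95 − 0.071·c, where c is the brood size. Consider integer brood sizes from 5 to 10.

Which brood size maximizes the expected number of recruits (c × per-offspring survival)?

7

Expected recruits = c × s(c):
  c=5: 5 × 0.595 = 2.975
  c=6: 6 × 0.524 = 3.144
  c=7: 7 × 0.453 = 3.171
  c=8: 8 × 0.382 = 3.056
  c=9: 9 × 0.311 = 2.799
  c=10: 10 × 0.240 = 2.400
Maximum at c = 7 (3.171 recruits).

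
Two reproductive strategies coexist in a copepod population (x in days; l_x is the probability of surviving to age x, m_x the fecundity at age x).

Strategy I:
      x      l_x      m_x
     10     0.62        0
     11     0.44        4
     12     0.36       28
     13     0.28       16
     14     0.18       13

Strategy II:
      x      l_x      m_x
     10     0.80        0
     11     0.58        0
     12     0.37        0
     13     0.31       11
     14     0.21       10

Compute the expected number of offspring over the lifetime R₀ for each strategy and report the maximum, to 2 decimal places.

18.66

Strategy I: R₀ = 0.62×0 + 0.44×4 + 0.36×28 + 0.28×16 + 0.18×13 = 18.6600
Strategy II: R₀ = 0.80×0 + 0.58×0 + 0.37×0 + 0.31×11 + 0.21×10 = 5.5100
Highest R₀: strategy I with 18.6600.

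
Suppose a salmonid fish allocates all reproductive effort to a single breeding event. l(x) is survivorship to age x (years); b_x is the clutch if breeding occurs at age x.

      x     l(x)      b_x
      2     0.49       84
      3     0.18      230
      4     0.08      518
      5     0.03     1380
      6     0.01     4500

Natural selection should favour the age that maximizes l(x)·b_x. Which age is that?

6

Expected offspring if breeding at age x = l(x) × b_x:
  age 2: 0.49 × 84 = 41.160
  age 3: 0.18 × 230 = 41.400
  age 4: 0.08 × 518 = 41.440
  age 5: 0.03 × 1380 = 41.400
  age 6: 0.01 × 4500 = 45.000
Maximum at age 6 (45.000).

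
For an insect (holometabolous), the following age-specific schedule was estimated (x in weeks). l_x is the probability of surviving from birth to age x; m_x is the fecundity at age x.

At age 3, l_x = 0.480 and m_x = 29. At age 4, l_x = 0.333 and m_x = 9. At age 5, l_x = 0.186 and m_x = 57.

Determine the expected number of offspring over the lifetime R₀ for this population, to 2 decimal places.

27.52

R₀ = Σ l_x m_x:
  age 3: 0.480 × 29 = 13.9200
  age 4: 0.333 × 9 = 2.9970
  age 5: 0.186 × 57 = 10.6020
R₀ = 13.9200 + 2.9970 + 10.6020 = 27.5190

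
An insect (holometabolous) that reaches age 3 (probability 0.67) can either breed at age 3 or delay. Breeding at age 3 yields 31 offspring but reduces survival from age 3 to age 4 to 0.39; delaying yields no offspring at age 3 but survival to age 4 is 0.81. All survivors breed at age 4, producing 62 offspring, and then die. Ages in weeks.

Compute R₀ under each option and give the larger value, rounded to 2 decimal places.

36.97

breed at age 3: R₀ = 0.67 × (31 + 0.39 × 62) = 0.67 × 55.1800 = 36.9706
delay to age 4: R₀ = 0.67 × (0.81 × 62) = 0.67 × 50.2200 = 33.6474
Higher: breed at age 3 (36.9706).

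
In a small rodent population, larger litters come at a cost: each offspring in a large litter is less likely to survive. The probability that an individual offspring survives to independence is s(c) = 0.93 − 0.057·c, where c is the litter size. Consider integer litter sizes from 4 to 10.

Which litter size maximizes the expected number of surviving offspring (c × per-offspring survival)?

Expected surviving offspring = c × s(c):
  c=4: 4 × 0.702 = 2.808
  c=5: 5 × 0.645 = 3.225
  c=6: 6 × 0.588 = 3.528
  c=7: 7 × 0.531 = 3.717
  c=8: 8 × 0.474 = 3.792
  c=9: 9 × 0.417 = 3.753
  c=10: 10 × 0.360 = 3.600
Maximum at c = 8 (3.792 surviving offspring).

8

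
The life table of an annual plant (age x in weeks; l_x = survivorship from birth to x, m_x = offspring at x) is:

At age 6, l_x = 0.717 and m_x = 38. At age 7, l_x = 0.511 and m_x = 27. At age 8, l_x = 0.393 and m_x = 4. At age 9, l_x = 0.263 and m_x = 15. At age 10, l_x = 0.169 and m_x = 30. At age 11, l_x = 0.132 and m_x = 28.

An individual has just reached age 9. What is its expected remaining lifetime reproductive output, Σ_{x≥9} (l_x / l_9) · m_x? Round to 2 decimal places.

l_9 = 0.263. Conditional survival from age 9 to x is l_x / l_9.
  x=9: (0.263/0.263) × 15 = 15.0000
  x=10: (0.169/0.263) × 30 = 19.2776
  x=11: (0.132/0.263) × 28 = 14.0532
Sum = 15.0000 + 19.2776 + 14.0532 = 48.3308

48.33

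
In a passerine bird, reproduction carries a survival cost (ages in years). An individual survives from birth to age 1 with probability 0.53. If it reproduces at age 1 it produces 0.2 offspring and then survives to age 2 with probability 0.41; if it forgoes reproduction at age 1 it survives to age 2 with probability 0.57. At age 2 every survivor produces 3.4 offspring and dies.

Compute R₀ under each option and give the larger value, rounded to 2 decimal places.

1.03

breed at age 1: R₀ = 0.53 × (0.2 + 0.41 × 3.4) = 0.53 × 1.5940 = 0.8448
delay to age 2: R₀ = 0.53 × (0.57 × 3.4) = 0.53 × 1.9380 = 1.0271
Higher: delay to age 2 (1.0271).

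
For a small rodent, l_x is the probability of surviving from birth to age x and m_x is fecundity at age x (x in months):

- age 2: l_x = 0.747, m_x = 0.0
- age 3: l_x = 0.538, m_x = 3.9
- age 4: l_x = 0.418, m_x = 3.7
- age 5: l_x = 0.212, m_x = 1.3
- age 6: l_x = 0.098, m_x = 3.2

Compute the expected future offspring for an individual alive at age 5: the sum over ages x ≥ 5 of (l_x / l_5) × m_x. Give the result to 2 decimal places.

2.78

l_5 = 0.212. Conditional survival from age 5 to x is l_x / l_5.
  x=5: (0.212/0.212) × 1.3 = 1.3000
  x=6: (0.098/0.212) × 3.2 = 1.4792
Sum = 1.3000 + 1.4792 = 2.7792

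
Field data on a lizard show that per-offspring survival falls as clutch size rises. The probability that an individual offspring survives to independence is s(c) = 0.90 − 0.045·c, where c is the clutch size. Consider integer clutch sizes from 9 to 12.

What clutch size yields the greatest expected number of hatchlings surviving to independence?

Expected hatchlings surviving to independence = c × s(c):
  c=9: 9 × 0.495 = 4.455
  c=10: 10 × 0.450 = 4.500
  c=11: 11 × 0.405 = 4.455
  c=12: 12 × 0.360 = 4.320
Maximum at c = 10 (4.500 hatchlings surviving to independence).

10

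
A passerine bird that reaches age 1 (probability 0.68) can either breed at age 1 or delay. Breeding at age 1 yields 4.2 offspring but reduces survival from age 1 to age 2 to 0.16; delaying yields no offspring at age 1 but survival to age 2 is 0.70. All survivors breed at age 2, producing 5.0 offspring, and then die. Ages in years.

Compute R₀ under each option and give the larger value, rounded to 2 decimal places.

breed at age 1: R₀ = 0.68 × (4.2 + 0.16 × 5.0) = 0.68 × 5.0000 = 3.4000
delay to age 2: R₀ = 0.68 × (0.70 × 5.0) = 0.68 × 3.5000 = 2.3800
Higher: breed at age 1 (3.4000).

3.40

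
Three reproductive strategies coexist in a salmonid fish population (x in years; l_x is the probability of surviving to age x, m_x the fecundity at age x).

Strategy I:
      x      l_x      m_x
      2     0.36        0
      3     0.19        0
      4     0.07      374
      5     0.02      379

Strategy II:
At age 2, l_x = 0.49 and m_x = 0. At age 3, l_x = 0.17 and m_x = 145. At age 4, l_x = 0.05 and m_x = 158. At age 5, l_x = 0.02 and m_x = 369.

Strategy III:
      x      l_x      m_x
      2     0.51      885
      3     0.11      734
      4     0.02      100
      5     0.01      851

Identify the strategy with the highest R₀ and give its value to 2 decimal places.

542.60

Strategy I: R₀ = 0.36×0 + 0.19×0 + 0.07×374 + 0.02×379 = 33.7600
Strategy II: R₀ = 0.49×0 + 0.17×145 + 0.05×158 + 0.02×369 = 39.9300
Strategy III: R₀ = 0.51×885 + 0.11×734 + 0.02×100 + 0.01×851 = 542.6000
Highest R₀: strategy III with 542.6000.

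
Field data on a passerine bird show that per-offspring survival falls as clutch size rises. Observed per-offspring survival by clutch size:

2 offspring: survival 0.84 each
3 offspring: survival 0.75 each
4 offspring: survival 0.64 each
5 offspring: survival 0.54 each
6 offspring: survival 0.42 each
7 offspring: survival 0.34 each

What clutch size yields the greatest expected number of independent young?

5

Expected independent young = c × s(c):
  c=2: 2 × 0.84 = 1.680
  c=3: 3 × 0.75 = 2.250
  c=4: 4 × 0.64 = 2.560
  c=5: 5 × 0.54 = 2.700
  c=6: 6 × 0.42 = 2.520
  c=7: 7 × 0.34 = 2.380
Maximum at c = 5 (2.700 independent young).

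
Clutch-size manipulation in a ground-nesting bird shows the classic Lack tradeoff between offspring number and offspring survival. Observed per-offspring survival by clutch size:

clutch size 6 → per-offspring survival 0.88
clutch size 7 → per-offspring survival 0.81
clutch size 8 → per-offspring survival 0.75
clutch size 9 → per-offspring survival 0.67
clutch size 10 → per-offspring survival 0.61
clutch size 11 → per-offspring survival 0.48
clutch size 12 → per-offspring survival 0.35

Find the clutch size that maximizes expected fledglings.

10

Expected fledglings = c × s(c):
  c=6: 6 × 0.88 = 5.280
  c=7: 7 × 0.81 = 5.670
  c=8: 8 × 0.75 = 6.000
  c=9: 9 × 0.67 = 6.030
  c=10: 10 × 0.61 = 6.100
  c=11: 11 × 0.48 = 5.280
  c=12: 12 × 0.35 = 4.200
Maximum at c = 10 (6.100 fledglings).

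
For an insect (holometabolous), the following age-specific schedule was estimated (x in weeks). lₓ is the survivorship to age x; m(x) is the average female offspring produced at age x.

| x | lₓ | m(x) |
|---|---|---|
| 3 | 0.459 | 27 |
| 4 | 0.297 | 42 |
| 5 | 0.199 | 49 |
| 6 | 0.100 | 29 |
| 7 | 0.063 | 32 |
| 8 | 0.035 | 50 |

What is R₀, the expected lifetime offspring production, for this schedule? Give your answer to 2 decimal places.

41.28

R₀ = Σ lₓ m(x):
  age 3: 0.459 × 27 = 12.3930
  age 4: 0.297 × 42 = 12.4740
  age 5: 0.199 × 49 = 9.7510
  age 6: 0.100 × 29 = 2.9000
  age 7: 0.063 × 32 = 2.0160
  age 8: 0.035 × 50 = 1.7500
R₀ = 12.3930 + 12.4740 + 9.7510 + 2.9000 + 2.0160 + 1.7500 = 41.2840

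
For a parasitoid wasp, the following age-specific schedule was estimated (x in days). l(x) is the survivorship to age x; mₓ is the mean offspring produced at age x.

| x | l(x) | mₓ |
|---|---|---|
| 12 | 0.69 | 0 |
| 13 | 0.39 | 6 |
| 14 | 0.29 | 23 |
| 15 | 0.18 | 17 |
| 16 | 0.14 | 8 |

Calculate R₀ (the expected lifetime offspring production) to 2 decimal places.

R₀ = Σ l(x) mₓ:
  age 12: 0.69 × 0 = 0.0000
  age 13: 0.39 × 6 = 2.3400
  age 14: 0.29 × 23 = 6.6700
  age 15: 0.18 × 17 = 3.0600
  age 16: 0.14 × 8 = 1.1200
R₀ = 0.0000 + 2.3400 + 6.6700 + 3.0600 + 1.1200 = 13.1900

13.19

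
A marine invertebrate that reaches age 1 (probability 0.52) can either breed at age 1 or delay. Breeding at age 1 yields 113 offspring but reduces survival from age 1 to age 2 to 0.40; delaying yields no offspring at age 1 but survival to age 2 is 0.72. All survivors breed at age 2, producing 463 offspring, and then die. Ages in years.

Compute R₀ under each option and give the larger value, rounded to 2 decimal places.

173.35

breed at age 1: R₀ = 0.52 × (113 + 0.40 × 463) = 0.52 × 298.2000 = 155.0640
delay to age 2: R₀ = 0.52 × (0.72 × 463) = 0.52 × 333.3600 = 173.3472
Higher: delay to age 2 (173.3472).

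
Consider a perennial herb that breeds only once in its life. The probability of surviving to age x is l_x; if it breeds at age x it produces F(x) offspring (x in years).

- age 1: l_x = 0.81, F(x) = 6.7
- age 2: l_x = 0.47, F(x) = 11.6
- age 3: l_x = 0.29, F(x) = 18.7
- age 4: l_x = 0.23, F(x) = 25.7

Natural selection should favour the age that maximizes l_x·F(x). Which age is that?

4

Expected offspring if breeding at age x = l_x × F(x):
  age 1: 0.81 × 6.7 = 5.427
  age 2: 0.47 × 11.6 = 5.452
  age 3: 0.29 × 18.7 = 5.423
  age 4: 0.23 × 25.7 = 5.911
Maximum at age 4 (5.911).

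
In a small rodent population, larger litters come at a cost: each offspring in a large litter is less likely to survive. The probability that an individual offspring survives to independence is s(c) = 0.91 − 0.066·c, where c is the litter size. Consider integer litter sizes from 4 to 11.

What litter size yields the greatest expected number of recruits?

7

Expected recruits = c × s(c):
  c=4: 4 × 0.646 = 2.584
  c=5: 5 × 0.580 = 2.900
  c=6: 6 × 0.514 = 3.084
  c=7: 7 × 0.448 = 3.136
  c=8: 8 × 0.382 = 3.056
  c=9: 9 × 0.316 = 2.844
  c=10: 10 × 0.250 = 2.500
  c=11: 11 × 0.184 = 2.024
Maximum at c = 7 (3.136 recruits).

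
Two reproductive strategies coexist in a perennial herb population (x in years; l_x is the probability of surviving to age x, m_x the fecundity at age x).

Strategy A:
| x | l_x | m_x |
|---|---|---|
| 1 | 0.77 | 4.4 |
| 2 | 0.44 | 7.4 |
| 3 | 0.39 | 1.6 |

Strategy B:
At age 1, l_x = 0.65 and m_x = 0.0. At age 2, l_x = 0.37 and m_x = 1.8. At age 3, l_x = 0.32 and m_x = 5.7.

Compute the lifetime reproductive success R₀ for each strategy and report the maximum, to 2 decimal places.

Strategy A: R₀ = 0.77×4.4 + 0.44×7.4 + 0.39×1.6 = 7.2680
Strategy B: R₀ = 0.65×0.0 + 0.37×1.8 + 0.32×5.7 = 2.4900
Highest R₀: strategy A with 7.2680.

7.27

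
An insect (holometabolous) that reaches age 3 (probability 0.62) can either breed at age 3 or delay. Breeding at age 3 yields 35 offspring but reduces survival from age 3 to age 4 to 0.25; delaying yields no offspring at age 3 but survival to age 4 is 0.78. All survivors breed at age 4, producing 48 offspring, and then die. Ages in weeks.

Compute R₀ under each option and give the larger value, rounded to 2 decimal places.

breed at age 3: R₀ = 0.62 × (35 + 0.25 × 48) = 0.62 × 47.0000 = 29.1400
delay to age 4: R₀ = 0.62 × (0.78 × 48) = 0.62 × 37.4400 = 23.2128
Higher: breed at age 3 (29.1400).

29.14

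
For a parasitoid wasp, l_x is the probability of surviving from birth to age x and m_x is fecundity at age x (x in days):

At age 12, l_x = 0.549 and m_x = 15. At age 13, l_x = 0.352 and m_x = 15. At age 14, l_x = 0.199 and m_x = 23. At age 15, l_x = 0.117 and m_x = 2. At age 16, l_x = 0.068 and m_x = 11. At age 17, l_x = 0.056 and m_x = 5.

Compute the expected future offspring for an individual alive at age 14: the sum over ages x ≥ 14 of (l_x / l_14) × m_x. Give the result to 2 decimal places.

29.34

l_14 = 0.199. Conditional survival from age 14 to x is l_x / l_14.
  x=14: (0.199/0.199) × 23 = 23.0000
  x=15: (0.117/0.199) × 2 = 1.1759
  x=16: (0.068/0.199) × 11 = 3.7588
  x=17: (0.056/0.199) × 5 = 1.4070
Sum = 23.0000 + 1.1759 + 3.7588 + 1.4070 = 29.3417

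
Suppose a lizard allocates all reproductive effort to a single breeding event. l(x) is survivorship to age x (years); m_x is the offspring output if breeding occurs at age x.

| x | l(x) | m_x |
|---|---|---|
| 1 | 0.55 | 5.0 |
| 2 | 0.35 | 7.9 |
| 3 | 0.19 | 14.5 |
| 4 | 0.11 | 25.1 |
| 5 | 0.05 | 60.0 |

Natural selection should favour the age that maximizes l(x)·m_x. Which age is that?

Expected offspring if breeding at age x = l(x) × m_x:
  age 1: 0.55 × 5.0 = 2.750
  age 2: 0.35 × 7.9 = 2.765
  age 3: 0.19 × 14.5 = 2.755
  age 4: 0.11 × 25.1 = 2.761
  age 5: 0.05 × 60.0 = 3.000
Maximum at age 5 (3.000).

5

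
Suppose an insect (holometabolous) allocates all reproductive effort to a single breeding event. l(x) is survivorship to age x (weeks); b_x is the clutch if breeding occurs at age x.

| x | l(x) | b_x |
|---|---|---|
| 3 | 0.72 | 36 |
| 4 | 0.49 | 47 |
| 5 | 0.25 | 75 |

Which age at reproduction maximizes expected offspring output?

3

Expected offspring if breeding at age x = l(x) × b_x:
  age 3: 0.72 × 36 = 25.920
  age 4: 0.49 × 47 = 23.030
  age 5: 0.25 × 75 = 18.750
Maximum at age 3 (25.920).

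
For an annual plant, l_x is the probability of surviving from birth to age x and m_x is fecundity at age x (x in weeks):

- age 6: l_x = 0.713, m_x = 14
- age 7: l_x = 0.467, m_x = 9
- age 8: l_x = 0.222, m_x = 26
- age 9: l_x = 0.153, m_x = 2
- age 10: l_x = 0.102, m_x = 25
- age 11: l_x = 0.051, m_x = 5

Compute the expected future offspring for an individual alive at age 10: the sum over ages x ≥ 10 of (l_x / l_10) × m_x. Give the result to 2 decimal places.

l_10 = 0.102. Conditional survival from age 10 to x is l_x / l_10.
  x=10: (0.102/0.102) × 25 = 25.0000
  x=11: (0.051/0.102) × 5 = 2.5000
Sum = 25.0000 + 2.5000 = 27.5000

27.50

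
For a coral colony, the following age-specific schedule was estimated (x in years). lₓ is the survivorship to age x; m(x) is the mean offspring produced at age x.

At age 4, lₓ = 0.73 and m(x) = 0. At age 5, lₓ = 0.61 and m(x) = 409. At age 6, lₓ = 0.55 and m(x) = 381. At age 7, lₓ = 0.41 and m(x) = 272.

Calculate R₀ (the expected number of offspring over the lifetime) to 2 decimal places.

R₀ = Σ lₓ m(x):
  age 4: 0.73 × 0 = 0.0000
  age 5: 0.61 × 409 = 249.4900
  age 6: 0.55 × 381 = 209.5500
  age 7: 0.41 × 272 = 111.5200
R₀ = 0.0000 + 249.4900 + 209.5500 + 111.5200 = 570.5600

570.56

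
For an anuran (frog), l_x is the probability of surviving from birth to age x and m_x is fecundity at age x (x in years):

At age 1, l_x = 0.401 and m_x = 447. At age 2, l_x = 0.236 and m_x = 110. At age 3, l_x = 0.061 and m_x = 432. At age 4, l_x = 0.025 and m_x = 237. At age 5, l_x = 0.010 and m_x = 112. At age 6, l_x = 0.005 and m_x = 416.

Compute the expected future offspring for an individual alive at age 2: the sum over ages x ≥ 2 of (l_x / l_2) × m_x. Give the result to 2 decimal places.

260.33

l_2 = 0.236. Conditional survival from age 2 to x is l_x / l_2.
  x=2: (0.236/0.236) × 110 = 110.0000
  x=3: (0.061/0.236) × 432 = 111.6610
  x=4: (0.025/0.236) × 237 = 25.1059
  x=5: (0.010/0.236) × 112 = 4.7458
  x=6: (0.005/0.236) × 416 = 8.8136
Sum = 110.0000 + 111.6610 + 25.1059 + 4.7458 + 8.8136 = 260.3263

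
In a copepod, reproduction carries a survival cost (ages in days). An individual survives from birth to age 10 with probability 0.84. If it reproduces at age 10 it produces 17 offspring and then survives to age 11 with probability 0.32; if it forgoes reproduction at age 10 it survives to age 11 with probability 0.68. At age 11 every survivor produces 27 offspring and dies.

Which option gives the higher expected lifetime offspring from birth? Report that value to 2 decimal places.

21.54

breed at age 10: R₀ = 0.84 × (17 + 0.32 × 27) = 0.84 × 25.6400 = 21.5376
delay to age 11: R₀ = 0.84 × (0.68 × 27) = 0.84 × 18.3600 = 15.4224
Higher: breed at age 10 (21.5376).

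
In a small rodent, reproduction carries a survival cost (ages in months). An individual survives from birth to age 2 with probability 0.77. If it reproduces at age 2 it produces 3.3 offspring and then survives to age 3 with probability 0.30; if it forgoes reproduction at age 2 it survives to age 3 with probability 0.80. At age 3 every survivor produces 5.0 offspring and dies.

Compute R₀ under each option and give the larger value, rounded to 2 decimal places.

3.70

breed at age 2: R₀ = 0.77 × (3.3 + 0.30 × 5.0) = 0.77 × 4.8000 = 3.6960
delay to age 3: R₀ = 0.77 × (0.80 × 5.0) = 0.77 × 4.0000 = 3.0800
Higher: breed at age 2 (3.6960).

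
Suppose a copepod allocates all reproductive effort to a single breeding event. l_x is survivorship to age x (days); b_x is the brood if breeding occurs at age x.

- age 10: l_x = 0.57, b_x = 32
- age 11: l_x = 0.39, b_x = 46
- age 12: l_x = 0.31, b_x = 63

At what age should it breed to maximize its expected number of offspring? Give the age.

Expected offspring if breeding at age x = l_x × b_x:
  age 10: 0.57 × 32 = 18.240
  age 11: 0.39 × 46 = 17.940
  age 12: 0.31 × 63 = 19.530
Maximum at age 12 (19.530).

12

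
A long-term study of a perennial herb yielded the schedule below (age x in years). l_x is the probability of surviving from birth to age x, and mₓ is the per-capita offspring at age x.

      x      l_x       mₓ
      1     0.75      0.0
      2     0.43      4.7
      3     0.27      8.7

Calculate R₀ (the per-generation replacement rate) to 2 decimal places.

R₀ = Σ l_x mₓ:
  age 1: 0.75 × 0.0 = 0.0000
  age 2: 0.43 × 4.7 = 2.0210
  age 3: 0.27 × 8.7 = 2.3490
R₀ = 0.0000 + 2.0210 + 2.3490 = 4.3700

4.37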